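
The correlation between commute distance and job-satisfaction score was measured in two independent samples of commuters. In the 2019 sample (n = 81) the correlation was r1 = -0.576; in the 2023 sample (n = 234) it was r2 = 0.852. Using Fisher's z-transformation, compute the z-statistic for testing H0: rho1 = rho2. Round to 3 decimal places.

-14.660

z1 = atanh(-0.576) = -0.656456,  z2 = atanh(0.852) = 1.263405
SE = √(1/(n1−3) + 1/(n2−3)) = √(1/78 + 1/231) = √(0.0128205 + 0.0043290) = √0.0171495 = 0.130956
z = (z1 − z2)/SE = (-0.656456 − 1.263405) / 0.130956 = -1.919861 / 0.130956 = -14.660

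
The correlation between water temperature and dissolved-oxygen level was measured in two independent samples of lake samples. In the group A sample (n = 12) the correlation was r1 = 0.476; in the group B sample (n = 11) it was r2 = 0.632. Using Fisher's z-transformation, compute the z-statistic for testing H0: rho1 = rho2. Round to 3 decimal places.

Fisher z-transforms: z1 = atanh(0.476) = 0.517800, z2 = atanh(0.632) = 0.744739; difference d = -0.226939
Var(d) = 1/9 + 1/8 = 0.1111111 + 0.1250000 = 0.2361111
z = d/√Var(d) = -0.226939 / √0.2361111 = -0.226939 / 0.485913 = -0.467

-0.467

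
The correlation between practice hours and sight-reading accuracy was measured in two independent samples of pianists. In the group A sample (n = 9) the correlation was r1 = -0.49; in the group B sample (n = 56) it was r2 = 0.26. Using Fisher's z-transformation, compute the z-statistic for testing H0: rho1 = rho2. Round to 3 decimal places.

z1 = atanh(-0.49) = -0.536060,  z2 = atanh(0.26) = 0.266108
SE = √(1/(n1−3) + 1/(n2−3)) = √(1/6 + 1/53) = √(0.1666667 + 0.0188679) = √0.1855346 = 0.430737
z = (z1 − z2)/SE = (-0.536060 − 0.266108) / 0.430737 = -0.802168 / 0.430737 = -1.862

-1.862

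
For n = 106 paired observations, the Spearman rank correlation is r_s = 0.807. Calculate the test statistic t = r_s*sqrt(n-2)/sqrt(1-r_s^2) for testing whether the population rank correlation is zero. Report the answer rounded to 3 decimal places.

1 − r_s² = 1 − 0.651249 = 0.348751;  √(1−r_s²) = 0.590551
√(n−2) = √104 = 10.198039
t = r_s·√(n−2)/√(1−r_s²) = 0.807 · 10.198039 / 0.590551 = 13.936

13.936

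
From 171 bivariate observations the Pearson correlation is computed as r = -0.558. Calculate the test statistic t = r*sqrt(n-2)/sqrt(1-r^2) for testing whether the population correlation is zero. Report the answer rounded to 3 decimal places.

t = r·√(n−2) / √(1−r²) with r = -0.558, n = 171
  = -0.558·√169 / √(1 − 0.311364)
  = -0.558·13.000000 / 0.829841
  = -7.254000 / 0.829841 = -8.741

-8.741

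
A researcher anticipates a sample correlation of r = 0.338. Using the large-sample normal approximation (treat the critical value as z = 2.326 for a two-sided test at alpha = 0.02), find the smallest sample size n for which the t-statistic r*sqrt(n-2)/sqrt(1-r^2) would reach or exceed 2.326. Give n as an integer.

r√(n−2)/√(1−r²) ≥ 2.326  ⇔  n−2 ≥ (2.326)²·(1−r²)/r²
(1−r²)/r² = (1−0.114244)/0.114244 = 7.7532
n ≥ 2 + 5.410276·7.7532 = 2 + 41.9470 = 43.9470
⌈43.9470⌉ = 44

44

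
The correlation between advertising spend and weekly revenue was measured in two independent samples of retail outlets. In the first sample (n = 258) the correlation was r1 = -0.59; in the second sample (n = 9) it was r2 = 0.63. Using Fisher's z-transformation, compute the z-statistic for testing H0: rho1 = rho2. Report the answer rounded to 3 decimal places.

-3.436

z1 = atanh(-0.59) = -0.677666,  z2 = atanh(0.63) = 0.741416
SE = √(1/(n1−3) + 1/(n2−3)) = √(1/255 + 1/6) = √(0.0039216 + 0.1666667) = √0.1705883 = 0.413023
z = (z1 − z2)/SE = (-0.677666 − 0.741416) / 0.413023 = -1.419082 / 0.413023 = -3.436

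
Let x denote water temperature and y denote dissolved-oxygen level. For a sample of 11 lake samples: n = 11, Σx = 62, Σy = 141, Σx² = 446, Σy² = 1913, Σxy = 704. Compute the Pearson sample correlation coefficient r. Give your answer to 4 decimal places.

-0.8984

Numerator: nΣxy − (Σx)(Σy) = 11·704 − (62)(141) = -998
Denominator: √[(nΣx²−(Σx)²)(nΣy²−(Σy)²)]
  nΣx²−(Σx)² = 11·446 − 3844 = 1062;  nΣy²−(Σy)² = 11·1913 − 19881 = 1162
  √(1062·1162) = √1234044 = 1110.8753
r = -998 / 1110.8753 = -0.8984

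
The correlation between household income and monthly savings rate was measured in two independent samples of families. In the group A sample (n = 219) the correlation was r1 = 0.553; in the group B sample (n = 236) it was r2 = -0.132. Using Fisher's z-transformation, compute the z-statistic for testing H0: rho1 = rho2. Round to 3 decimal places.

Fisher z-transforms: z1 = atanh(0.553) = 0.622693, z2 = atanh(-0.132) = -0.132775; difference d = 0.755468
Var(d) = 1/216 + 1/233 = 0.0046296 + 0.0042918 = 0.0089214
z = d/√Var(d) = 0.755468 / √0.0089214 = 0.755468 / 0.094453 = 7.998

7.998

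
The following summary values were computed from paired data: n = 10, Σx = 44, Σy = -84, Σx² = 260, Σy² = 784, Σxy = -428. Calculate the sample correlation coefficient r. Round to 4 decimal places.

S_xy = nΣxy − ΣxΣy = 10·(-428) − 44·(-84) = -4280 − (-3696) = -584
S_xx = nΣx² − (Σx)² = 10·260 − 44² = 2600 − 1936 = 664
S_yy = nΣy² − (Σy)² = 10·784 − (-84)² = 7840 − 7056 = 784
r = S_xy / √(S_xx·S_yy) = -584 / √(664·784) = -584 / √520576 = -584 / 721.5095 = -0.8094

-0.8094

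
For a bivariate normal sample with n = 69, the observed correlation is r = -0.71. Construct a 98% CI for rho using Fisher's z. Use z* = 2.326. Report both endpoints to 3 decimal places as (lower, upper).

z_r = atanh(-0.71) = -0.887184;  SE = 1/√(n−3) = 1/√66 = 0.123091
z-limits: -0.887184 ± 2.326·0.123091 = -0.887184 ± 0.286310 = [-1.173494, -0.600874]
ρ-limits: (tanh -1.173494, tanh -0.600874) = (-0.825, -0.538)

(-0.825, -0.538)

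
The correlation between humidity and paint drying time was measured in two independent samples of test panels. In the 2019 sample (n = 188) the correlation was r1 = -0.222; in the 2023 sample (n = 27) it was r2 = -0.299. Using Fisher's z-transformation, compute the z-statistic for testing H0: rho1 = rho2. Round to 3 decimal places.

0.381

z1 = atanh(-0.222) = -0.225759,  z2 = atanh(-0.299) = -0.308421
SE = √(1/(n1−3) + 1/(n2−3)) = √(1/185 + 1/24) = √(0.0054054 + 0.0416667) = √0.0470721 = 0.216961
z = (z1 − z2)/SE = (-0.225759 − (-0.308421)) / 0.216961 = 0.082662 / 0.216961 = 0.381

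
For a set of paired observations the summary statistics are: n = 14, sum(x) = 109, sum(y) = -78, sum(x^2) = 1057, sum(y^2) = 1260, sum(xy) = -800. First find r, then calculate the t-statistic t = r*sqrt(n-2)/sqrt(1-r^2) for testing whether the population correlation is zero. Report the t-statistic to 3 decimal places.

-1.818

S_xy = nΣxy − ΣxΣy = 14·(-800) − 109·(-78) = -11200 − (-8502) = -2698
S_xx = nΣx² − (Σx)² = 14·1057 − 109² = 14798 − 11881 = 2917
S_yy = nΣy² − (Σy)² = 14·1260 − (-78)² = 17640 − 6084 = 11556
r = S_xy / √(S_xx·S_yy) = -2698 / √(2917·11556) = -2698 / √33708852 = -2698 / 5805.9325 = -0.4647
t = r·√(n−2)/√(1−r²) = -0.4647·√12 / √(1−0.215946) = -1.609768 / 0.885468 = -1.818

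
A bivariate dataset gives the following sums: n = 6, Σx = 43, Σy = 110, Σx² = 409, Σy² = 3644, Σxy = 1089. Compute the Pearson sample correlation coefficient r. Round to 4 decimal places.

S_xy = nΣxy − ΣxΣy = 6·1089 − 43·110 = 6534 − 4730 = 1804
S_xx = nΣx² − (Σx)² = 6·409 − 43² = 2454 − 1849 = 605
S_yy = nΣy² − (Σy)² = 6·3644 − 110² = 21864 − 12100 = 9764
r = S_xy / √(S_xx·S_yy) = 1804 / √(605·9764) = 1804 / √5907220 = 1804 / 2430.4773 = 0.7422

0.7422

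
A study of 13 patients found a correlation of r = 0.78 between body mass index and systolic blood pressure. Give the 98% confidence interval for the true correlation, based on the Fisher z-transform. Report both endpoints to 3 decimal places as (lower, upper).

(0.300, 0.945)

Fisher z: z_r = atanh(r) = ½·ln((1+0.78)/(1−0.78)) = 1.045371
SE(z) = 1/√(n−3) = 1/√10 = 0.316228
98% ⇒ z* = 2.326; margin = 2.326·0.316228 = 0.735546
CI on z-scale: (0.309825, 1.780917)
Back-transform: tanh(0.309825) = 0.300278, tanh(1.780917) = 0.944794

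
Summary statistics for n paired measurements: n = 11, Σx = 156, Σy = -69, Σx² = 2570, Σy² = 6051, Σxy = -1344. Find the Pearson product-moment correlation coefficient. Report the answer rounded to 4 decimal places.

-0.2578

Numerator: nΣxy − (Σx)(Σy) = 11·(-1344) − (156)(-69) = -4020
Denominator: √[(nΣx²−(Σx)²)(nΣy²−(Σy)²)]
  nΣx²−(Σx)² = 11·2570 − 24336 = 3934;  nΣy²−(Σy)² = 11·6051 − 4761 = 61800
  √(3934·61800) = √243121200 = 15592.3443
r = -4020 / 15592.3443 = -0.2578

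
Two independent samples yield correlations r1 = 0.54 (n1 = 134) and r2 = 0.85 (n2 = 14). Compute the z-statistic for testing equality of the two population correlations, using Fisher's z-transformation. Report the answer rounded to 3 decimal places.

-2.077

Fisher z-transforms: z1 = atanh(0.54) = 0.604156, z2 = atanh(0.85) = 1.256153; difference d = -0.651997
Var(d) = 1/131 + 1/11 = 0.0076336 + 0.0909091 = 0.0985427
z = d/√Var(d) = -0.651997 / √0.0985427 = -0.651997 / 0.313915 = -2.077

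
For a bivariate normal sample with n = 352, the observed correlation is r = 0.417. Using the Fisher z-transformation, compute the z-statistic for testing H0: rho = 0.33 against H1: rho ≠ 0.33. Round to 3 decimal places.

z_r = atanh(0.417) = 0.444055,  z_0 = atanh(0.33) = 0.342828
SE = 1/√(n−3) = 1/√349 = 0.053529
z = (z_r − z_0)/SE = (0.444055 − 0.342828) / 0.053529 = 0.101227 / 0.053529 = 1.891

1.891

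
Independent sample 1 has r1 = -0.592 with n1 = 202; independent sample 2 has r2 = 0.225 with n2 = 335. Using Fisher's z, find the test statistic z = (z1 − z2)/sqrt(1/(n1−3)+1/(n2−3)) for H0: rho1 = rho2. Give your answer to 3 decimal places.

-10.147

z1 = atanh(-0.592) = -0.680740,  z2 = atanh(0.225) = 0.228917
SE = √(1/(n1−3) + 1/(n2−3)) = √(1/199 + 1/332) = √(0.0050251 + 0.0030120) = √0.0080371 = 0.089650
z = (z1 − z2)/SE = (-0.680740 − 0.228917) / 0.089650 = -0.909657 / 0.089650 = -10.147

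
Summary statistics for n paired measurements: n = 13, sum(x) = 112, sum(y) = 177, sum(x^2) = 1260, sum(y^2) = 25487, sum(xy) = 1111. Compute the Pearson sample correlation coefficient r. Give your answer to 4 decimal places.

S_xy = nΣxy − ΣxΣy = 13·1111 − 112·177 = 14443 − 19824 = -5381
S_xx = nΣx² − (Σx)² = 13·1260 − 112² = 16380 − 12544 = 3836
S_yy = nΣy² − (Σy)² = 13·25487 − 177² = 331331 − 31329 = 300002
r = S_xy / √(S_xx·S_yy) = -5381 / √(3836·300002) = -5381 / √1150807672 = -5381 / 33923.5563 = -0.1586

-0.1586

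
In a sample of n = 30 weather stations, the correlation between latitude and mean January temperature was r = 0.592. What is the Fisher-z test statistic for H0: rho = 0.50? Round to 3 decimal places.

0.683

z_r = atanh(0.592) = 0.680740,  z_0 = atanh(0.50) = 0.549306
SE = 1/√(n−3) = 1/√27 = 0.192450
z = (z_r − z_0)/SE = (0.680740 − 0.549306) / 0.192450 = 0.131434 / 0.192450 = 0.683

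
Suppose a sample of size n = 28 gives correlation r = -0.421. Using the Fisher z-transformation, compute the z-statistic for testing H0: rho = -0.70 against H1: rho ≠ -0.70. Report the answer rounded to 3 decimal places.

Fisher z: atanh(-0.421) = -0.448907, atanh(-0.70) = -0.867301
z = (z_r − z_0)·√(n−3) = (-0.448907 − (-0.867301))·√25 = 0.418394 · 5.000000 = 2.092

2.092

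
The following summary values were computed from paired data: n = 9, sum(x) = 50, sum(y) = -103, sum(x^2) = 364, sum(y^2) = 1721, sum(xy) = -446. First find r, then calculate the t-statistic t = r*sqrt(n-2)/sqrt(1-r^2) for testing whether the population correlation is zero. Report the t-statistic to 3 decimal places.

1.902

S_xy = nΣxy − ΣxΣy = 9·(-446) − 50·(-103) = -4014 − (-5150) = 1136
S_xx = nΣx² − (Σx)² = 9·364 − 50² = 3276 − 2500 = 776
S_yy = nΣy² − (Σy)² = 9·1721 − (-103)² = 15489 − 10609 = 4880
r = S_xy / √(S_xx·S_yy) = 1136 / √(776·4880) = 1136 / √3786880 = 1136 / 1945.9908 = 0.5838
t = r·√(n−2)/√(1−r²) = 0.5838·√7 / √(1−0.340822) = 1.544590 / 0.811898 = 1.902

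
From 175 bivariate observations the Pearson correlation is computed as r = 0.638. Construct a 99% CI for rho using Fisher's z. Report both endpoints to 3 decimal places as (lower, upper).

Fisher z: z_r = atanh(r) = ½·ln((1+0.638)/(1−0.638)) = 0.754794
SE(z) = 1/√(n−3) = 1/√172 = 0.076249
99% ⇒ z* = 2.576; margin = 2.576·0.076249 = 0.196417
CI on z-scale: (0.558377, 0.951211)
Back-transform: tanh(0.558377) = 0.506772, tanh(0.951211) = 0.740331

(0.507, 0.740)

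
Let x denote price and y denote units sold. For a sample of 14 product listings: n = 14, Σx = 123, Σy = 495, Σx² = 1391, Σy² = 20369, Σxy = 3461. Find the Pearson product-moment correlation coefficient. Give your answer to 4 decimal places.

Numerator: nΣxy − (Σx)(Σy) = 14·3461 − (123)(495) = -12431
Denominator: √[(nΣx²−(Σx)²)(nΣy²−(Σy)²)]
  nΣx²−(Σx)² = 14·1391 − 15129 = 4345;  nΣy²−(Σy)² = 14·20369 − 245025 = 40141
  √(4345·40141) = √174412645 = 13206.5380
r = -12431 / 13206.5380 = -0.9413

-0.9413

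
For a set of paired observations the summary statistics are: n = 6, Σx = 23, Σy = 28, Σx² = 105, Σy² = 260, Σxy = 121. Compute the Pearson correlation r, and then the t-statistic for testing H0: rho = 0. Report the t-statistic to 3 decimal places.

Numerator: nΣxy − (Σx)(Σy) = 6·121 − (23)(28) = 82
Denominator: √[(nΣx²−(Σx)²)(nΣy²−(Σy)²)]
  nΣx²−(Σx)² = 6·105 − 529 = 101;  nΣy²−(Σy)² = 6·260 − 784 = 776
  √(101·776) = √78376 = 279.9571
r = 82 / 279.9571 = 0.2929
t = r·√(n−2)/√(1−r²) = 0.2929·√4 / √(1−0.085790) = 0.585800 / 0.956143 = 0.613

0.613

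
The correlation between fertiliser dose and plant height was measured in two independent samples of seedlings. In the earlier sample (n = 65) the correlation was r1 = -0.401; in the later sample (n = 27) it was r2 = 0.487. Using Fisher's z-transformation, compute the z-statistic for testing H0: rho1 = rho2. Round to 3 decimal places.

Fisher z-transforms: z1 = atanh(-0.401) = -0.424840, z2 = atanh(0.487) = 0.532120; difference d = -0.956960
Var(d) = 1/62 + 1/24 = 0.0161290 + 0.0416667 = 0.0577957
z = d/√Var(d) = -0.956960 / √0.0577957 = -0.956960 / 0.240407 = -3.981

-3.981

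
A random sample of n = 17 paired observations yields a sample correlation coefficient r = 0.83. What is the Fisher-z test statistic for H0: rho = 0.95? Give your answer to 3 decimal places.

-2.408

Fisher z: atanh(0.83) = 1.188136, atanh(0.95) = 1.831781
z = (z_r − z_0)·√(n−3) = (1.188136 − 1.831781)·√14 = -0.643645 · 3.741657 = -2.408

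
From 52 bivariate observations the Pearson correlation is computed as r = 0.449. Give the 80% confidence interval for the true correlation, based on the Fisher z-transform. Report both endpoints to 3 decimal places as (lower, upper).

Fisher z: z_r = atanh(r) = ½·ln((1+0.449)/(1−0.449)) = 0.483447
SE(z) = 1/√(n−3) = 1/√49 = 0.142857
80% ⇒ z* = 1.282; margin = 1.282·0.142857 = 0.183143
CI on z-scale: (0.300304, 0.666590)
Back-transform: tanh(0.300304) = 0.291591, tanh(0.666590) = 0.582732

(0.292, 0.583)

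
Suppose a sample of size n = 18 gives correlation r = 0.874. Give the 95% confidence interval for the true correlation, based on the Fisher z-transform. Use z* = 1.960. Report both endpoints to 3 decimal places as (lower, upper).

(0.688, 0.952)

Fisher z: z_r = atanh(r) = ½·ln((1+0.874)/(1−0.874)) = 1.349774
SE(z) = 1/√(n−3) = 1/√15 = 0.258199
95% ⇒ z* = 1.960; margin = 1.960·0.258199 = 0.506070
CI on z-scale: (0.843704, 1.855844)
Back-transform: tanh(0.843704) = 0.687766, tanh(1.855844) = 0.952293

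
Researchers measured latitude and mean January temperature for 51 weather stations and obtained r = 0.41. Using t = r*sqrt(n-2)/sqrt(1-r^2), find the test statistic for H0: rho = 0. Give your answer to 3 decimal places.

3.147

t = r·√(n−2) / √(1−r²) with r = 0.41, n = 51
  = 0.41·√49 / √(1 − 0.1681)
  = 0.41·7.000000 / 0.912086
  = 2.870000 / 0.912086 = 3.147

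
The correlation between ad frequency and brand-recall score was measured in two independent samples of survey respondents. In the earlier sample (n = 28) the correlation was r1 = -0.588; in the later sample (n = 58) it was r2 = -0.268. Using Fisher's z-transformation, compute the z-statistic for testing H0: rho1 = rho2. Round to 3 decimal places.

z1 = atanh(-0.588) = -0.674604,  z2 = atanh(-0.268) = -0.274708
SE = √(1/(n1−3) + 1/(n2−3)) = √(1/25 + 1/55) = √(0.0400000 + 0.0181818) = √0.0581818 = 0.241209
z = (z1 − z2)/SE = (-0.674604 − (-0.274708)) / 0.241209 = -0.399896 / 0.241209 = -1.658

-1.658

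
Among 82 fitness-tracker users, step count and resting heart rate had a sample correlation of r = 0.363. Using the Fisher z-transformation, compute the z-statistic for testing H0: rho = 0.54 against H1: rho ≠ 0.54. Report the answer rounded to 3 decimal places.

-1.989

z_r = atanh(0.363) = 0.380337,  z_0 = atanh(0.54) = 0.604156
SE = 1/√(n−3) = 1/√79 = 0.112509
z = (z_r − z_0)/SE = (0.380337 − 0.604156) / 0.112509 = -0.223819 / 0.112509 = -1.989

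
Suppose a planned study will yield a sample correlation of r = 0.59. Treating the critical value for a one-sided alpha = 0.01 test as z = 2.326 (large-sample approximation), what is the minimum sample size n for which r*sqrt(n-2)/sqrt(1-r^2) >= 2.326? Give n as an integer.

13

Need r·√(n−2)/√(1−r²) ≥ 2.326
√(n−2) ≥ 2.326·√(1−0.3481) / 0.59 = 2.326·0.807403 / 0.59 = 3.1831
n−2 ≥ 10.1321  ⇒  n ≥ 12.1321
Smallest integer n = 13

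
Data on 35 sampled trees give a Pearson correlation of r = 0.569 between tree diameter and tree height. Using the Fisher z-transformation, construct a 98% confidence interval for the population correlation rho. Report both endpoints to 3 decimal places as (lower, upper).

z_r = atanh(0.569) = 0.646043;  SE = 1/√(n−3) = 1/√32 = 0.176777
z-limits: 0.646043 ± 2.326·0.176777 = 0.646043 ± 0.411183 = [0.234860, 1.057226]
ρ-limits: (tanh 0.234860, tanh 1.057226) = (0.231, 0.785)

(0.231, 0.785)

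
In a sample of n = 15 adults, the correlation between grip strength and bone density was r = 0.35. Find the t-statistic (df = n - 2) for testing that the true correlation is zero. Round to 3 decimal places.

1.347

1 − r² = 1 − 0.1225 = 0.8775;  √(1−r²) = 0.936750
√(n−2) = √13 = 3.605551
t = r·√(n−2)/√(1−r²) = 0.35 · 3.605551 / 0.936750 = 1.347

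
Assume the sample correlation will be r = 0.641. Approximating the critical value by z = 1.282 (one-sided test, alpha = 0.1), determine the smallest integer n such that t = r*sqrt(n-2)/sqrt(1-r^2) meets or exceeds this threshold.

5

Need r·√(n−2)/√(1−r²) ≥ 1.282
√(n−2) ≥ 1.282·√(1−0.410881) / 0.641 = 1.282·0.767541 / 0.641 = 1.5351
n−2 ≥ 2.3565  ⇒  n ≥ 4.3565
Smallest integer n = 5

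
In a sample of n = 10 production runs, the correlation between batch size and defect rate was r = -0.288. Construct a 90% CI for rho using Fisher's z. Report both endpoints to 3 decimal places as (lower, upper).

z_r = atanh(-0.288) = -0.296384;  SE = 1/√(n−3) = 1/√7 = 0.377964
z-limits: -0.296384 ± 1.645·0.377964 = -0.296384 ± 0.621751 = [-0.918135, 0.325367]
ρ-limits: (tanh -0.918135, tanh 0.325367) = (-0.725, 0.314)

(-0.725, 0.314)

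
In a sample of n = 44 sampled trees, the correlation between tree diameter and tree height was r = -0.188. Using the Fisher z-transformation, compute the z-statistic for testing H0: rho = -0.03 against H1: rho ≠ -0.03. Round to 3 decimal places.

z_r = atanh(-0.188) = -0.190263,  z_0 = atanh(-0.03) = -0.030009
SE = 1/√(n−3) = 1/√41 = 0.156174
z = (z_r − z_0)/SE = (-0.190263 − (-0.030009)) / 0.156174 = -0.160254 / 0.156174 = -1.026

-1.026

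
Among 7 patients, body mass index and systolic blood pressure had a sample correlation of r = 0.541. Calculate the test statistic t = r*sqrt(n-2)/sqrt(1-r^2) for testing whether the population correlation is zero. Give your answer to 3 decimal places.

1 − r² = 1 − 0.292681 = 0.707319;  √(1−r²) = 0.841023
√(n−2) = √5 = 2.236068
t = r·√(n−2)/√(1−r²) = 0.541 · 2.236068 / 0.841023 = 1.438

1.438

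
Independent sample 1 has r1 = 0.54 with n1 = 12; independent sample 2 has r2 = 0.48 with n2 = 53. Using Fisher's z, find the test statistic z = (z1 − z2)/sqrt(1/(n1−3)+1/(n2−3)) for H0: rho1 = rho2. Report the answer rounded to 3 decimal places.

0.224

Fisher z-transforms: z1 = atanh(0.54) = 0.604156, z2 = atanh(0.48) = 0.522984; difference d = 0.081172
Var(d) = 1/9 + 1/50 = 0.1111111 + 0.0200000 = 0.1311111
z = d/√Var(d) = 0.081172 / √0.1311111 = 0.081172 / 0.362093 = 0.224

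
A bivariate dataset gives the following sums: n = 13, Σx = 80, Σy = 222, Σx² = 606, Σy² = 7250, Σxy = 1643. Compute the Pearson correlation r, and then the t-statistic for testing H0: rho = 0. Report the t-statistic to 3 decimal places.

S_xy = nΣxy − ΣxΣy = 13·1643 − 80·222 = 21359 − 17760 = 3599
S_xx = nΣx² − (Σx)² = 13·606 − 80² = 7878 − 6400 = 1478
S_yy = nΣy² − (Σy)² = 13·7250 − 222² = 94250 − 49284 = 44966
r = S_xy / √(S_xx·S_yy) = 3599 / √(1478·44966) = 3599 / √66459748 = 3599 / 8152.2848 = 0.4415
t = r·√(n−2)/√(1−r²) = 0.4415·√11 / √(1−0.194922) = 1.464290 / 0.897261 = 1.632

1.632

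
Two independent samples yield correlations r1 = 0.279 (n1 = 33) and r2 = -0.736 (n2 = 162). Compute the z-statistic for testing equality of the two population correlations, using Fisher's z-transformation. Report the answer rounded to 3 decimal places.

6.171

Fisher z-transforms: z1 = atanh(0.279) = 0.286597, z2 = atanh(-0.736) = -0.941695; difference d = 1.228292
Var(d) = 1/30 + 1/159 = 0.0333333 + 0.0062893 = 0.0396226
z = d/√Var(d) = 1.228292 / √0.0396226 = 1.228292 / 0.199054 = 6.171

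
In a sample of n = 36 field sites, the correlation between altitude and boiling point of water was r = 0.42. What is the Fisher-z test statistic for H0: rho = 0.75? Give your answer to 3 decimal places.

-3.017

z_r = atanh(0.42) = 0.447692,  z_0 = atanh(0.75) = 0.972955
SE = 1/√(n−3) = 1/√33 = 0.174078
z = (z_r − z_0)/SE = (0.447692 − 0.972955) / 0.174078 = -0.525263 / 0.174078 = -3.017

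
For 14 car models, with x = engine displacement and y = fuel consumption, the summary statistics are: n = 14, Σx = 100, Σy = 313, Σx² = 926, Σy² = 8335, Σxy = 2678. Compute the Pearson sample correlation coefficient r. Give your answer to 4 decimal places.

S_xy = nΣxy − ΣxΣy = 14·2678 − 100·313 = 37492 − 31300 = 6192
S_xx = nΣx² − (Σx)² = 14·926 − 100² = 12964 − 10000 = 2964
S_yy = nΣy² − (Σy)² = 14·8335 − 313² = 116690 − 97969 = 18721
r = S_xy / √(S_xx·S_yy) = 6192 / √(2964·18721) = 6192 / √55489044 = 6192 / 7449.0969 = 0.8312

0.8312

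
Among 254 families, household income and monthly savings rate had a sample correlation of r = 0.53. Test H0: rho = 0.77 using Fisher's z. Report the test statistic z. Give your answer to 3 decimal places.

-6.815

z_r = atanh(0.53) = 0.590145,  z_0 = atanh(0.77) = 1.020328
SE = 1/√(n−3) = 1/√251 = 0.063119
z = (z_r − z_0)/SE = (0.590145 − 1.020328) / 0.063119 = -0.430183 / 0.063119 = -6.815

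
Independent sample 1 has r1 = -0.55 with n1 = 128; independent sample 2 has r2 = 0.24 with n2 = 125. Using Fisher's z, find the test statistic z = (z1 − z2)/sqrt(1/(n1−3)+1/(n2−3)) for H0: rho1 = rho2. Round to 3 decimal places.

Fisher z-transforms: z1 = atanh(-0.55) = -0.618381, z2 = atanh(0.24) = 0.244774; difference d = -0.863155
Var(d) = 1/125 + 1/122 = 0.0080000 + 0.0081967 = 0.0161967
z = d/√Var(d) = -0.863155 / √0.0161967 = -0.863155 / 0.127266 = -6.782

-6.782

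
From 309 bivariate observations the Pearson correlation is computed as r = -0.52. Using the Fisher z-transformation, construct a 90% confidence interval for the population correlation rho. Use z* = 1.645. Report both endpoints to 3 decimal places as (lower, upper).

(-0.585, -0.448)

z_r = atanh(-0.52) = -0.576340;  SE = 1/√(n−3) = 1/√306 = 0.057166
z-limits: -0.576340 ± 1.645·0.057166 = -0.576340 ± 0.094038 = [-0.670378, -0.482302]
ρ-limits: (tanh -0.670378, tanh -0.482302) = (-0.585, -0.448)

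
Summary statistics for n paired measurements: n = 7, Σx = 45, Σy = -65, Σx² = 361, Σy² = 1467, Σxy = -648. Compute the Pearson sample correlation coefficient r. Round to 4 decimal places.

Numerator: nΣxy − (Σx)(Σy) = 7·(-648) − (45)(-65) = -1611
Denominator: √[(nΣx²−(Σx)²)(nΣy²−(Σy)²)]
  nΣx²−(Σx)² = 7·361 − 2025 = 502;  nΣy²−(Σy)² = 7·1467 − 4225 = 6044
  √(502·6044) = √3034088 = 1741.8634
r = -1611 / 1741.8634 = -0.9249

-0.9249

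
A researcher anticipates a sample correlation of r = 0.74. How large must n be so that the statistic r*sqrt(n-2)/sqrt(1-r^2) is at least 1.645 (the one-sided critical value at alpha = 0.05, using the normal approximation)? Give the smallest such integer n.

Need r·√(n−2)/√(1−r²) ≥ 1.645
√(n−2) ≥ 1.645·√(1−0.5476) / 0.74 = 1.645·0.672607 / 0.74 = 1.4952
n−2 ≥ 2.2356  ⇒  n ≥ 4.2356
Smallest integer n = 5

5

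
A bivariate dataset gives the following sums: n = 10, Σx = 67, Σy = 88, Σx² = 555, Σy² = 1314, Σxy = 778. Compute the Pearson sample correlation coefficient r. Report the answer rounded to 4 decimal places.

Numerator: nΣxy − (Σx)(Σy) = 10·778 − (67)(88) = 1884
Denominator: √[(nΣx²−(Σx)²)(nΣy²−(Σy)²)]
  nΣx²−(Σx)² = 10·555 − 4489 = 1061;  nΣy²−(Σy)² = 10·1314 − 7744 = 5396
  √(1061·5396) = √5725156 = 2392.7298
r = 1884 / 2392.7298 = 0.7874

0.7874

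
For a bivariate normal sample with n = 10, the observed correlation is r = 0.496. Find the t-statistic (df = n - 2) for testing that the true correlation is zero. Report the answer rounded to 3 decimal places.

1 − r² = 1 − 0.246016 = 0.753984;  √(1−r²) = 0.868323
√(n−2) = √8 = 2.828427
t = r·√(n−2)/√(1−r²) = 0.496 · 2.828427 / 0.868323 = 1.616

1.616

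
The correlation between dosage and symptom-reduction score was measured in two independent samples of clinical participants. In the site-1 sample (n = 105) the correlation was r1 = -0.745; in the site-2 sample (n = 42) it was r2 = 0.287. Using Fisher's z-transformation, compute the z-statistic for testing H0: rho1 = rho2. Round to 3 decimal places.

-6.676

z1 = atanh(-0.745) = -0.961623,  z2 = atanh(0.287) = 0.295294
SE = √(1/(n1−3) + 1/(n2−3)) = √(1/102 + 1/39) = √(0.0098039 + 0.0256410) = √0.0354449 = 0.188268
z = (z1 − z2)/SE = (-0.961623 − 0.295294) / 0.188268 = -1.256917 / 0.188268 = -6.676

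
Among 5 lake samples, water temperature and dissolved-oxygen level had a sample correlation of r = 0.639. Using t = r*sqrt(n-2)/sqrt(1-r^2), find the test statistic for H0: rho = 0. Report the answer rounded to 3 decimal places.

1 − r² = 1 − 0.408321 = 0.591679;  √(1−r²) = 0.769207
√(n−2) = √3 = 1.732051
t = r·√(n−2)/√(1−r²) = 0.639 · 1.732051 / 0.769207 = 1.439

1.439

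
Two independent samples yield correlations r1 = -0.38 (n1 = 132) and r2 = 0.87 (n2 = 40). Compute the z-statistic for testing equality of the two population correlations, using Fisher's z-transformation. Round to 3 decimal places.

Fisher z-transforms: z1 = atanh(-0.38) = -0.400060, z2 = atanh(0.87) = 1.333080; difference d = -1.733140
Var(d) = 1/129 + 1/37 = 0.0077519 + 0.0270270 = 0.0347789
z = d/√Var(d) = -1.733140 / √0.0347789 = -1.733140 / 0.186491 = -9.293

-9.293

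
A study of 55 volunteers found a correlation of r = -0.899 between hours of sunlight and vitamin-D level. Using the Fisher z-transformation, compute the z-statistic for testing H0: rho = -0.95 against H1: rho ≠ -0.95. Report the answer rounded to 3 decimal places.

z_r = atanh(-0.899) = -1.466981,  z_0 = atanh(-0.95) = -1.831781
SE = 1/√(n−3) = 1/√52 = 0.138675
z = (z_r − z_0)/SE = (-1.466981 − (-1.831781)) / 0.138675 = 0.364800 / 0.138675 = 2.631

2.631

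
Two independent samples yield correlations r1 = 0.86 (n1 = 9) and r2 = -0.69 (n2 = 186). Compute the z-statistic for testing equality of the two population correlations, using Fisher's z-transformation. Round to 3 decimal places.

z1 = atanh(0.86) = 1.293345,  z2 = atanh(-0.69) = -0.847956
SE = √(1/(n1−3) + 1/(n2−3)) = √(1/6 + 1/183) = √(0.1666667 + 0.0054645) = √0.1721312 = 0.414887
z = (z1 − z2)/SE = (1.293345 − (-0.847956)) / 0.414887 = 2.141301 / 0.414887 = 5.161

5.161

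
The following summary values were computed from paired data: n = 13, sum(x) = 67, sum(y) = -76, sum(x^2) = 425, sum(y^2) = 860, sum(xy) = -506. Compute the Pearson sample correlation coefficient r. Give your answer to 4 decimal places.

Numerator: nΣxy − (Σx)(Σy) = 13·(-506) − (67)(-76) = -1486
Denominator: √[(nΣx²−(Σx)²)(nΣy²−(Σy)²)]
  nΣx²−(Σx)² = 13·425 − 4489 = 1036;  nΣy²−(Σy)² = 13·860 − 5776 = 5404
  √(1036·5404) = √5598544 = 2366.1243
r = -1486 / 2366.1243 = -0.6280

-0.6280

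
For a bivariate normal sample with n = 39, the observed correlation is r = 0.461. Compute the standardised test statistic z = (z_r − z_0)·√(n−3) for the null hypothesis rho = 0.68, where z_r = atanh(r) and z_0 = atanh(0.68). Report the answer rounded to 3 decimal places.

z_r = atanh(0.461) = 0.498580,  z_0 = atanh(0.68) = 0.829114
SE = 1/√(n−3) = 1/√36 = 0.166667
z = (z_r − z_0)/SE = (0.498580 − 0.829114) / 0.166667 = -0.330534 / 0.166667 = -1.983

-1.983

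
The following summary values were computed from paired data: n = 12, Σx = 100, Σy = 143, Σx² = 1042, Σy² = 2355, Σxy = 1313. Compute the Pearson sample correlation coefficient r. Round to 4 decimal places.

S_xy = nΣxy − ΣxΣy = 12·1313 − 100·143 = 15756 − 14300 = 1456
S_xx = nΣx² − (Σx)² = 12·1042 − 100² = 12504 − 10000 = 2504
S_yy = nΣy² − (Σy)² = 12·2355 − 143² = 28260 − 20449 = 7811
r = S_xy / √(S_xx·S_yy) = 1456 / √(2504·7811) = 1456 / √19558744 = 1456 / 4422.5269 = 0.3292

0.3292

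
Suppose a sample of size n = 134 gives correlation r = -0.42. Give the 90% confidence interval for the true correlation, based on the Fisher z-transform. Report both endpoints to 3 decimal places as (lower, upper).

z_r = atanh(-0.42) = -0.447692;  SE = 1/√(n−3) = 1/√131 = 0.087370
z-limits: -0.447692 ± 1.645·0.087370 = -0.447692 ± 0.143724 = [-0.591416, -0.303968]
ρ-limits: (tanh -0.591416, tanh -0.303968) = (-0.531, -0.295)

(-0.531, -0.295)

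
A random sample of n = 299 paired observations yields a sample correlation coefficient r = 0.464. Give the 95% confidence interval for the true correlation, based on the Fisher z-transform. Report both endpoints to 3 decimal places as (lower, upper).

Fisher z: z_r = atanh(r) = ½·ln((1+0.464)/(1−0.464)) = 0.502397
SE(z) = 1/√(n−3) = 1/√296 = 0.058124
95% ⇒ z* = 1.960; margin = 1.960·0.058124 = 0.113923
CI on z-scale: (0.388474, 0.616320)
Back-transform: tanh(0.388474) = 0.370044, tanh(0.616320) = 0.548561

(0.370, 0.549)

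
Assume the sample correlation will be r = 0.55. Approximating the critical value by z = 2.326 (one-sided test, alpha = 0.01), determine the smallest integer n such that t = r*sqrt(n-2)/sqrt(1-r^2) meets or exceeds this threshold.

15

r√(n−2)/√(1−r²) ≥ 2.326  ⇔  n−2 ≥ (2.326)²·(1−r²)/r²
(1−r²)/r² = (1−0.3025)/0.3025 = 2.3058
n ≥ 2 + 5.410276·2.3058 = 2 + 12.4750 = 14.4750
⌈14.4750⌉ = 15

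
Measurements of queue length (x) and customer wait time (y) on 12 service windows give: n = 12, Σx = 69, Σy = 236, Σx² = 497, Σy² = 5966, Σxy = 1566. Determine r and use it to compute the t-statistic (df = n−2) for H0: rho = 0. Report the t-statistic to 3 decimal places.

2.214

S_xy = nΣxy − ΣxΣy = 12·1566 − 69·236 = 18792 − 16284 = 2508
S_xx = nΣx² − (Σx)² = 12·497 − 69² = 5964 − 4761 = 1203
S_yy = nΣy² − (Σy)² = 12·5966 − 236² = 71592 − 55696 = 15896
r = S_xy / √(S_xx·S_yy) = 2508 / √(1203·15896) = 2508 / √19122888 = 2508 / 4372.9724 = 0.5735
t = r·√(n−2)/√(1−r²) = 0.5735·√10 / √(1−0.328902) = 1.813566 / 0.819206 = 2.214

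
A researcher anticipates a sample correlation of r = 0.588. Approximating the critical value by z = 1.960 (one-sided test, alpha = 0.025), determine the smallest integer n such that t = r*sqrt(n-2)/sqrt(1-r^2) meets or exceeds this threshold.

10

r√(n−2)/√(1−r²) ≥ 1.960  ⇔  n−2 ≥ (1.960)²·(1−r²)/r²
(1−r²)/r² = (1−0.345744)/0.345744 = 1.8923
n ≥ 2 + 3.8416·1.8923 = 2 + 7.2695 = 9.2695
⌈9.2695⌉ = 10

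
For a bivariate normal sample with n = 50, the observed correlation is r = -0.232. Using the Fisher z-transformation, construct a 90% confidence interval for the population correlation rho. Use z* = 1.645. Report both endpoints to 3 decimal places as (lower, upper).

z_r = atanh(-0.232) = -0.236302;  SE = 1/√(n−3) = 1/√47 = 0.145865
z-limits: -0.236302 ± 1.645·0.145865 = -0.236302 ± 0.239948 = [-0.476250, 0.003646]
ρ-limits: (tanh -0.476250, tanh 0.003646) = (-0.443, 0.004)

(-0.443, 0.004)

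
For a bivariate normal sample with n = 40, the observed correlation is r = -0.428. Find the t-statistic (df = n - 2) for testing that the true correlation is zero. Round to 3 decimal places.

-2.919

1 − r² = 1 − 0.183184 = 0.816816;  √(1−r²) = 0.903779
√(n−2) = √38 = 6.164414
t = r·√(n−2)/√(1−r²) = -0.428 · 6.164414 / 0.903779 = -2.919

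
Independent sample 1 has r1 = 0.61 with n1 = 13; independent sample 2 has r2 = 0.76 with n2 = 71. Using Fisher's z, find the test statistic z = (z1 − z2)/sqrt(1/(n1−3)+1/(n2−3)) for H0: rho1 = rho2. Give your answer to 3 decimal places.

z1 = atanh(0.61) = 0.708921,  z2 = atanh(0.76) = 0.996215
SE = √(1/(n1−3) + 1/(n2−3)) = √(1/10 + 1/68) = √(0.1000000 + 0.0147059) = √0.1147059 = 0.338683
z = (z1 − z2)/SE = (0.708921 − 0.996215) / 0.338683 = -0.287294 / 0.338683 = -0.848

-0.848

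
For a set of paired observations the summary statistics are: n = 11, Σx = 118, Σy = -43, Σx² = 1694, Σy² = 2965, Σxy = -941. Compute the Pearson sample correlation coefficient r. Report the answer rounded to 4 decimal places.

-0.4384

Numerator: nΣxy − (Σx)(Σy) = 11·(-941) − (118)(-43) = -5277
Denominator: √[(nΣx²−(Σx)²)(nΣy²−(Σy)²)]
  nΣx²−(Σx)² = 11·1694 − 13924 = 4710;  nΣy²−(Σy)² = 11·2965 − 1849 = 30766
  √(4710·30766) = √144907860 = 12037.7681
r = -5277 / 12037.7681 = -0.4384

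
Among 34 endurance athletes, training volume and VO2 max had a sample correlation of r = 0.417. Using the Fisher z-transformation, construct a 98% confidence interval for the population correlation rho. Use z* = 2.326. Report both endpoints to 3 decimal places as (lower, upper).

(0.026, 0.697)

Fisher z: z_r = atanh(r) = ½·ln((1+0.417)/(1−0.417)) = 0.444055
SE(z) = 1/√(n−3) = 1/√31 = 0.179605
98% ⇒ z* = 2.326; margin = 2.326·0.179605 = 0.417761
CI on z-scale: (0.026294, 0.861816)
Back-transform: tanh(0.026294) = 0.026288, tanh(0.861816) = 0.697192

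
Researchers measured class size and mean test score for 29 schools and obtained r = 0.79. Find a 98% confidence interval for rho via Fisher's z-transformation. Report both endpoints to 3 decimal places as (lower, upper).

(0.548, 0.910)

z_r = atanh(0.79) = 1.071432;  SE = 1/√(n−3) = 1/√26 = 0.196116
z-limits: 1.071432 ± 2.326·0.196116 = 1.071432 ± 0.456166 = [0.615266, 1.527598]
ρ-limits: (tanh 0.615266, tanh 1.527598) = (0.548, 0.910)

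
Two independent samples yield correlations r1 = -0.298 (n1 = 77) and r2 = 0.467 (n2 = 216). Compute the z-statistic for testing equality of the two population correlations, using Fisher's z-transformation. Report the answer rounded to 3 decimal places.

z1 = atanh(-0.298) = -0.307323,  z2 = atanh(0.467) = 0.506227
SE = √(1/(n1−3) + 1/(n2−3)) = √(1/74 + 1/213) = √(0.0135135 + 0.0046948) = √0.0182083 = 0.134938
z = (z1 − z2)/SE = (-0.307323 − 0.506227) / 0.134938 = -0.813550 / 0.134938 = -6.029

-6.029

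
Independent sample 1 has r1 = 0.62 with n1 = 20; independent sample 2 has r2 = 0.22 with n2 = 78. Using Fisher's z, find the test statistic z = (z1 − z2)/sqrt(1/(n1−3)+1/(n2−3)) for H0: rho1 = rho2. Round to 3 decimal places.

Fisher z-transforms: z1 = atanh(0.62) = 0.725005, z2 = atanh(0.22) = 0.223656; difference d = 0.501349
Var(d) = 1/17 + 1/75 = 0.0588235 + 0.0133333 = 0.0721568
z = d/√Var(d) = 0.501349 / √0.0721568 = 0.501349 / 0.268620 = 1.866

1.866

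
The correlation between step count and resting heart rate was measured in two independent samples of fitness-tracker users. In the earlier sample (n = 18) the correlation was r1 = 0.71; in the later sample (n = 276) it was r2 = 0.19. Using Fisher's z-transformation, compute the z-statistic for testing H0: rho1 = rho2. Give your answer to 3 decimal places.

2.620

z1 = atanh(0.71) = 0.887184,  z2 = atanh(0.19) = 0.192337
SE = √(1/(n1−3) + 1/(n2−3)) = √(1/15 + 1/273) = √(0.0666667 + 0.0036630) = √0.0703297 = 0.265197
z = (z1 − z2)/SE = (0.887184 − 0.192337) / 0.265197 = 0.694847 / 0.265197 = 2.620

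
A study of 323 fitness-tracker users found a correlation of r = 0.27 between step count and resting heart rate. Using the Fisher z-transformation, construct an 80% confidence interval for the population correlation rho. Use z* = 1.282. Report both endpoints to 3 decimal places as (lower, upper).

(0.202, 0.335)

Fisher z: z_r = atanh(r) = ½·ln((1+0.27)/(1−0.27)) = 0.276864
SE(z) = 1/√(n−3) = 1/√320 = 0.055902
80% ⇒ z* = 1.282; margin = 1.282·0.055902 = 0.071666
CI on z-scale: (0.205198, 0.348530)
Back-transform: tanh(0.205198) = 0.202366, tanh(0.348530) = 0.335071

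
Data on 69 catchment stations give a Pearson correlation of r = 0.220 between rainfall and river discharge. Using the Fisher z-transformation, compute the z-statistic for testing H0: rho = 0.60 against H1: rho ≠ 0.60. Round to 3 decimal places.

-3.814

Fisher z: atanh(0.220) = 0.223656, atanh(0.60) = 0.693147
z = (z_r − z_0)·√(n−3) = (0.223656 − 0.693147)·√66 = -0.469491 · 8.124038 = -3.814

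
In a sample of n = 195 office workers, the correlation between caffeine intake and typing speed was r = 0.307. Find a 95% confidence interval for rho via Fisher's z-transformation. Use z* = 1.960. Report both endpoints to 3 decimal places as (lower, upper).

(0.174, 0.429)

z_r = atanh(0.307) = 0.317230;  SE = 1/√(n−3) = 1/√192 = 0.072169
z-limits: 0.317230 ± 1.960·0.072169 = 0.317230 ± 0.141451 = [0.175779, 0.458681]
ρ-limits: (tanh 0.175779, tanh 0.458681) = (0.174, 0.429)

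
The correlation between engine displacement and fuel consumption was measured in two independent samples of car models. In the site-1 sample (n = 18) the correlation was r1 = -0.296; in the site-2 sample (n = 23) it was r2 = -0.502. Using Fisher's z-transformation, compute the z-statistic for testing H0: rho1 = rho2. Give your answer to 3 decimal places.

0.723

Fisher z-transforms: z1 = atanh(-0.296) = -0.305130, z2 = atanh(-0.502) = -0.551976; difference d = 0.246846
Var(d) = 1/15 + 1/20 = 0.0666667 + 0.0500000 = 0.1166667
z = d/√Var(d) = 0.246846 / √0.1166667 = 0.246846 / 0.341565 = 0.723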